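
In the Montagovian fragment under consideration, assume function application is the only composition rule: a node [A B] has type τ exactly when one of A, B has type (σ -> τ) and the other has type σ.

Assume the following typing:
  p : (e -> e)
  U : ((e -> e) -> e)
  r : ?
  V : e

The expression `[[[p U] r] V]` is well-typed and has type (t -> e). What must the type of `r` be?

(e -> (e -> (t -> e)))

At [[[p U] r] V] (required: (t -> e)): V is e, which is not a function with range (t -> e); hence [[p U] r] is the functor — type (e -> (t -> e)).
At [[p U] r] (required: (e -> (t -> e))): [p U] is e, which is not a function with range (e -> (t -> e)); hence r is the functor — type (e -> (e -> (t -> e))).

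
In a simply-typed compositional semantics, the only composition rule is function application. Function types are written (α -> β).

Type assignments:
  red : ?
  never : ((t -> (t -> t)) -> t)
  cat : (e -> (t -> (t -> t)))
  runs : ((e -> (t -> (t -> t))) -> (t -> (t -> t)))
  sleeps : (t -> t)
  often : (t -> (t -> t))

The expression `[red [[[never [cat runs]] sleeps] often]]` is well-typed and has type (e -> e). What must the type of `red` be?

At [red [[[never [cat runs]] sleeps] often]] (required: (e -> e)): [[[never [cat runs]] sleeps] often] is (t -> t), which is not a function with range (e -> e); hence red is the functor — type ((t -> t) -> (e -> e)).

((t -> t) -> (e -> e))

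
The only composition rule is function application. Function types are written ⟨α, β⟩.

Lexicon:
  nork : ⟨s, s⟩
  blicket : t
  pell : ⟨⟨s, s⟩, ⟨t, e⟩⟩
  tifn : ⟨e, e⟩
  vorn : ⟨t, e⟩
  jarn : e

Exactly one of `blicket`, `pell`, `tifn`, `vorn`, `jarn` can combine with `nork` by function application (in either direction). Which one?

pell

blicket : t — does not combine with nork.
pell — combines: pell : ⟨⟨s, s⟩, ⟨t, e⟩⟩ takes nork : ⟨s, s⟩ as argument, giving ⟨t, e⟩.
tifn : ⟨e, e⟩ — does not combine with nork.
vorn : ⟨t, e⟩ — does not combine with nork.
jarn : e — does not combine with nork.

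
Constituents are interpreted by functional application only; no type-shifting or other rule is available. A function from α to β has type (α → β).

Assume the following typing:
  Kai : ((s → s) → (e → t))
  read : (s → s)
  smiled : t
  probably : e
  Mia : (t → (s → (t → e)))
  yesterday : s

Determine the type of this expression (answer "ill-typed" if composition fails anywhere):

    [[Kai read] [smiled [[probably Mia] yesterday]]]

ill-typed

[Kai read] — Kai of type ((s → s) → (e → t)) combines with read of type (s → s): type (e → t).
[probably Mia]: e with (t → (s → (t → e))) — neither is a function whose domain matches the other; composition fails here.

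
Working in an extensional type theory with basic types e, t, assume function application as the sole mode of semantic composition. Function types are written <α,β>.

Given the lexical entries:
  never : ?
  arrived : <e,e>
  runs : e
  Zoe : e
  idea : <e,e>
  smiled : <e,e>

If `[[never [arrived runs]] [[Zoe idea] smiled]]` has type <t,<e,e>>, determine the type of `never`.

<e,<e,<t,<e,e>>>>

[[never [arrived runs]] [[Zoe idea] smiled]] is required to be <t,<e,e>>. [[Zoe idea] smiled] : e cannot yield <t,<e,e>> as functor, so [never [arrived runs]] : <e,<t,<e,e>>>.
[never [arrived runs]] is required to be <e,<t,<e,e>>>. [arrived runs] : e cannot yield <e,<t,<e,e>>> as functor, so never : <e,<e,<t,<e,e>>>>.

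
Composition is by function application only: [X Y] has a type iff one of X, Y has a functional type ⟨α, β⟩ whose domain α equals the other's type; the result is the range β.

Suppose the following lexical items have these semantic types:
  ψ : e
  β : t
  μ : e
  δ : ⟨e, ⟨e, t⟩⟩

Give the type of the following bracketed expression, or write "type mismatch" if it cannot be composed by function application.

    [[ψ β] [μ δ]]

[ψ β]: e with t — neither is a function whose domain matches the other; composition fails here.

type mismatch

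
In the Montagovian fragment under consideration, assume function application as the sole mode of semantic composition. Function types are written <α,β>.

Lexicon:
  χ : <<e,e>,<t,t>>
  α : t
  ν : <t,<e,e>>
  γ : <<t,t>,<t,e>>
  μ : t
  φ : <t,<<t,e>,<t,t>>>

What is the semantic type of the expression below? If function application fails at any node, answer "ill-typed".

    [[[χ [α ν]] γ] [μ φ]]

<t,t>

At [α ν], ν : <t,<e,e>> takes α : t, giving <e,e>.
At [χ [α ν]], χ : <<e,e>,<t,t>> takes [α ν] : <e,e>, giving <t,t>.
At [[χ [α ν]] γ], γ : <<t,t>,<t,e>> takes [χ [α ν]] : <t,t>, giving <t,e>.
At [μ φ], φ : <t,<<t,e>,<t,t>>> takes μ : t, giving <<t,e>,<t,t>>.
At [[[χ [α ν]] γ] [μ φ]], [μ φ] : <<t,e>,<t,t>> takes [[χ [α ν]] γ] : <t,e>, giving <t,t>.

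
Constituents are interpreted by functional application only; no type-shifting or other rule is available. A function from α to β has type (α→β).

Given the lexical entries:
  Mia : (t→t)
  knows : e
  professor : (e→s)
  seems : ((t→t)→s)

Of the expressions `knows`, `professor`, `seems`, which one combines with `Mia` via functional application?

seems

knows : e — neither side's domain matches the other.
professor : (e→s) — neither side's domain matches the other.
seems — combines: seems : ((t→t)→s) takes Mia : (t→t) as argument, giving s.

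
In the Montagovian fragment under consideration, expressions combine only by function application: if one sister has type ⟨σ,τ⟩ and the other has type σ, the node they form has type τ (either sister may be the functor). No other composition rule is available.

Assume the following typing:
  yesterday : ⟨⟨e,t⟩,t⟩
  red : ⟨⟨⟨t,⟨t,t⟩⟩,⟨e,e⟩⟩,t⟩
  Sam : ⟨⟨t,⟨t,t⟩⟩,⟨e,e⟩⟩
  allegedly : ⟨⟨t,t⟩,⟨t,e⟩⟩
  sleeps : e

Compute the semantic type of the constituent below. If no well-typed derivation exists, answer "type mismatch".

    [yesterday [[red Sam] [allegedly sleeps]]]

[red Sam]: ⟨⟨⟨t,⟨t,t⟩⟩,⟨e,e⟩⟩,t⟩ applied to ⟨⟨t,⟨t,t⟩⟩,⟨e,e⟩⟩ yields t.
At [allegedly sleeps]: neither ⟨⟨t,t⟩,⟨t,e⟩⟩ nor e can take the other as argument; the node is ill-typed.

type mismatch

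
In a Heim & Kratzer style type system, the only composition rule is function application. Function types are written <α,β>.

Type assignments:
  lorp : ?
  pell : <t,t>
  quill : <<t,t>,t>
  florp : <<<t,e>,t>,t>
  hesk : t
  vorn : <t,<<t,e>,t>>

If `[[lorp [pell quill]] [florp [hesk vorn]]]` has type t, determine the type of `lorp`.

For [[lorp [pell quill]] [florp [hesk vorn]]] to have type t with [florp [hesk vorn]] of type t, [lorp [pell quill]] must be the function: [lorp [pell quill]] : <t,t>.
For [lorp [pell quill]] to have type <t,t> with [pell quill] of type t, lorp must be the function: lorp : <t,<t,t>>.

<t,<t,t>>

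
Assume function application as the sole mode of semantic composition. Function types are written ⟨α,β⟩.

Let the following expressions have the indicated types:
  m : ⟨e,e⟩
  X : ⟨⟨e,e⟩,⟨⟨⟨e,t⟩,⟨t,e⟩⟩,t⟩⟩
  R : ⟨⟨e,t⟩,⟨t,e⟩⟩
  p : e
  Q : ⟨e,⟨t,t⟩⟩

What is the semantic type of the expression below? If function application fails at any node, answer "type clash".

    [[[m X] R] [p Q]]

t

At [m X], X : ⟨⟨e,e⟩,⟨⟨⟨e,t⟩,⟨t,e⟩⟩,t⟩⟩ takes m : ⟨e,e⟩, giving ⟨⟨⟨e,t⟩,⟨t,e⟩⟩,t⟩.
At [[m X] R], [m X] : ⟨⟨⟨e,t⟩,⟨t,e⟩⟩,t⟩ takes R : ⟨⟨e,t⟩,⟨t,e⟩⟩, giving t.
At [p Q], Q : ⟨e,⟨t,t⟩⟩ takes p : e, giving ⟨t,t⟩.
At [[[m X] R] [p Q]], [p Q] : ⟨t,t⟩ takes [[m X] R] : t, giving t.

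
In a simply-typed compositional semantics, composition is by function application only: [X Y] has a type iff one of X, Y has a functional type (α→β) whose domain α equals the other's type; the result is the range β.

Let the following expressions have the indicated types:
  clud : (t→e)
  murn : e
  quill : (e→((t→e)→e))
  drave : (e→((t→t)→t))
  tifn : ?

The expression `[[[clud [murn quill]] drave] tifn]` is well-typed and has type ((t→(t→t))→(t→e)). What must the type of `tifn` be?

For [[[clud [murn quill]] drave] tifn] to have type ((t→(t→t))→(t→e)) with [[clud [murn quill]] drave] of type ((t→t)→t), tifn must be the function: tifn : (((t→t)→t)→((t→(t→t))→(t→e))).

(((t→t)→t)→((t→(t→t))→(t→e)))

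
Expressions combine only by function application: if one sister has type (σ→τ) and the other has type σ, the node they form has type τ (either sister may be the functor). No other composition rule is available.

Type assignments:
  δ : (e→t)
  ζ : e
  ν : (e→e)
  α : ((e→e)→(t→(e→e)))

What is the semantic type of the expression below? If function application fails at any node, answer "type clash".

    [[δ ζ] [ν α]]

(e→e)

[δ ζ] — δ of type (e→t) combines with ζ of type e: type t.
[ν α] — α of type ((e→e)→(t→(e→e))) combines with ν of type (e→e): type (t→(e→e)).
[[δ ζ] [ν α]] — [ν α] of type (t→(e→e)) combines with [δ ζ] of type t: type (e→e).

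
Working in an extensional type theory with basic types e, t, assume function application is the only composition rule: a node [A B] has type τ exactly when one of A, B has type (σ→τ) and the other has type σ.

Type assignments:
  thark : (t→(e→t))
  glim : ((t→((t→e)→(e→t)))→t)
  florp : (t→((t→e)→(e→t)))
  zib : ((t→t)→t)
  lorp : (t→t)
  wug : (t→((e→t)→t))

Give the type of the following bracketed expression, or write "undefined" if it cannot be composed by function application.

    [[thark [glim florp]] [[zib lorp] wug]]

t

[glim florp]: functor glim : ((t→((t→e)→(e→t)))→t), argument florp : (t→((t→e)→(e→t))); result t.
[thark [glim florp]]: functor thark : (t→(e→t)), argument [glim florp] : t; result (e→t).
[zib lorp]: functor zib : ((t→t)→t), argument lorp : (t→t); result t.
[[zib lorp] wug]: functor wug : (t→((e→t)→t)), argument [zib lorp] : t; result ((e→t)→t).
[[thark [glim florp]] [[zib lorp] wug]]: functor [[zib lorp] wug] : ((e→t)→t), argument [thark [glim florp]] : (e→t); result t.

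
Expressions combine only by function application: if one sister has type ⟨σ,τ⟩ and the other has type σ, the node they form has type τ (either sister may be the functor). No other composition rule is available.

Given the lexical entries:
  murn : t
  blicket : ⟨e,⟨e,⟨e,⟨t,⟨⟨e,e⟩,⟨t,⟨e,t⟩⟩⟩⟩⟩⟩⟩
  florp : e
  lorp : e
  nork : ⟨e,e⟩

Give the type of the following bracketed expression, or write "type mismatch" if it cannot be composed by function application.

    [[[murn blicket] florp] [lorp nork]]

At [murn blicket]: neither t nor ⟨e,⟨e,⟨e,⟨t,⟨⟨e,e⟩,⟨t,⟨e,t⟩⟩⟩⟩⟩⟩⟩ can take the other as argument; the node is ill-typed.

type mismatch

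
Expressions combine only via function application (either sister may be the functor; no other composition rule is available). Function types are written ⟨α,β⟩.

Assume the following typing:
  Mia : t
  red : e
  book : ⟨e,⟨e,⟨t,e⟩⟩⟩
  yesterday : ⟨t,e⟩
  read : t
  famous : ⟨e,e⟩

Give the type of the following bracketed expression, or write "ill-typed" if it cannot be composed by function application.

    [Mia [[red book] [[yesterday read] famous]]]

e

[red book] — book of type ⟨e,⟨e,⟨t,e⟩⟩⟩ combines with red of type e: type ⟨e,⟨t,e⟩⟩.
[yesterday read] — yesterday of type ⟨t,e⟩ combines with read of type t: type e.
[[yesterday read] famous] — famous of type ⟨e,e⟩ combines with [yesterday read] of type e: type e.
[[red book] [[yesterday read] famous]] — [red book] of type ⟨e,⟨t,e⟩⟩ combines with [[yesterday read] famous] of type e: type ⟨t,e⟩.
[Mia [[red book] [[yesterday read] famous]]] — [[red book] [[yesterday read] famous]] of type ⟨t,e⟩ combines with Mia of type t: type e.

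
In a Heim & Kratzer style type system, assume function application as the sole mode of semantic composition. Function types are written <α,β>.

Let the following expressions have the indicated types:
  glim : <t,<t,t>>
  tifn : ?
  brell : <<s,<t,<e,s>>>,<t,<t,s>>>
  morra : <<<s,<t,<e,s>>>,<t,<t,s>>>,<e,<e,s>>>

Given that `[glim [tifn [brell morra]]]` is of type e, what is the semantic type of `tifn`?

<<e,<e,s>>,<<t,<t,t>>,e>>

For [glim [tifn [brell morra]]] to have type e with glim of type <t,<t,t>>, [tifn [brell morra]] must be the function: [tifn [brell morra]] : <<t,<t,t>>,e>.
For [tifn [brell morra]] to have type <<t,<t,t>>,e> with [brell morra] of type <e,<e,s>>, tifn must be the function: tifn : <<e,<e,s>>,<<t,<t,t>>,e>>.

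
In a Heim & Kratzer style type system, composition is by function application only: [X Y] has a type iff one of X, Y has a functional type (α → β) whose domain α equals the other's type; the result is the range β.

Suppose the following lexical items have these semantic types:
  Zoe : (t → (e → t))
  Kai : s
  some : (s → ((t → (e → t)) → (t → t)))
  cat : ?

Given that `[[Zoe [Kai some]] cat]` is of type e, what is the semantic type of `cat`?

((t → t) → e)

At [[Zoe [Kai some]] cat] (required: e): [Zoe [Kai some]] is (t → t), which is not a function with range e; hence cat is the functor — type ((t → t) → e).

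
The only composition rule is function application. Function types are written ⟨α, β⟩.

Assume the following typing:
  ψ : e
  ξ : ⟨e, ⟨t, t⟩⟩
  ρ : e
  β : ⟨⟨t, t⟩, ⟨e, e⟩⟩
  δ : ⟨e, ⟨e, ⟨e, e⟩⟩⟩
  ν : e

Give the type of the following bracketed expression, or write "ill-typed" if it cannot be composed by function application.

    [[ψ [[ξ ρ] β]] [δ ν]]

[ξ ρ]: ⟨e, ⟨t, t⟩⟩ applied to e yields ⟨t, t⟩.
[[ξ ρ] β]: ⟨⟨t, t⟩, ⟨e, e⟩⟩ applied to ⟨t, t⟩ yields ⟨e, e⟩.
[ψ [[ξ ρ] β]]: ⟨e, e⟩ applied to e yields e.
[δ ν]: ⟨e, ⟨e, ⟨e, e⟩⟩⟩ applied to e yields ⟨e, ⟨e, e⟩⟩.
[[ψ [[ξ ρ] β]] [δ ν]]: ⟨e, ⟨e, e⟩⟩ applied to e yields ⟨e, e⟩.

⟨e, e⟩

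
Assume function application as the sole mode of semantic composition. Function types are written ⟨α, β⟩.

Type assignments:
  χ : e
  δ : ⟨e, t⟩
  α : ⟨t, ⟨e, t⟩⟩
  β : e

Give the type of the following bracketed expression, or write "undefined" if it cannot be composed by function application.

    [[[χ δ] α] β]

[χ δ]: δ is ⟨e, t⟩, χ is e; result t.
[[χ δ] α]: α is ⟨t, ⟨e, t⟩⟩, [χ δ] is t; result ⟨e, t⟩.
[[[χ δ] α] β]: [[χ δ] α] is ⟨e, t⟩, β is e; result t.

t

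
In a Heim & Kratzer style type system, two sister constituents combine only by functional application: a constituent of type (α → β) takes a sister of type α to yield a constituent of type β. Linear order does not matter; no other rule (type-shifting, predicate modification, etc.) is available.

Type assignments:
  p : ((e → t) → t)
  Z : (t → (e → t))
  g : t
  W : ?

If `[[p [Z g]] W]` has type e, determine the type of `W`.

[[p [Z g]] W] must have type e. The sister [p [Z g]] has type t; that is not a function onto e, so W must be the functor, of type (t → e).

(t → e)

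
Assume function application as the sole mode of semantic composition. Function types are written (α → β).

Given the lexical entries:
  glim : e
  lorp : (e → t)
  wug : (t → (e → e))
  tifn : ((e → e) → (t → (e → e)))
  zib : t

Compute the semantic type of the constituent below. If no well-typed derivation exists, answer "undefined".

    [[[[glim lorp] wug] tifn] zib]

(e → e)

[glim lorp]: (e → t) applied to e yields t.
[[glim lorp] wug]: (t → (e → e)) applied to t yields (e → e).
[[[glim lorp] wug] tifn]: ((e → e) → (t → (e → e))) applied to (e → e) yields (t → (e → e)).
[[[[glim lorp] wug] tifn] zib]: (t → (e → e)) applied to t yields (e → e).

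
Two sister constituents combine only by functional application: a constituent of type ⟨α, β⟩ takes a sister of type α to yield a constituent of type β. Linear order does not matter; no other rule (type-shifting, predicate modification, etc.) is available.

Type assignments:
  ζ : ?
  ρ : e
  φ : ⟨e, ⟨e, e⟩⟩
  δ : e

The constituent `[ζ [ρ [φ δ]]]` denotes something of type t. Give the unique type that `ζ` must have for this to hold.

⟨e, t⟩

For [ζ [ρ [φ δ]]] to have type t with [ρ [φ δ]] of type e, ζ must be the function: ζ : ⟨e, t⟩.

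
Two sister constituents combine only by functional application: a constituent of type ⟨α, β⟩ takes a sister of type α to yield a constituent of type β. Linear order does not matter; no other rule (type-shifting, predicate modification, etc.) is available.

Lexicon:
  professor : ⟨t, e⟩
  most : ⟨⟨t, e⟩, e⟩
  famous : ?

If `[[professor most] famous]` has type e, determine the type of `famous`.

At [[professor most] famous] (required: e): [professor most] is e, which is not a function with range e; hence famous is the functor — type ⟨e, e⟩.

⟨e, e⟩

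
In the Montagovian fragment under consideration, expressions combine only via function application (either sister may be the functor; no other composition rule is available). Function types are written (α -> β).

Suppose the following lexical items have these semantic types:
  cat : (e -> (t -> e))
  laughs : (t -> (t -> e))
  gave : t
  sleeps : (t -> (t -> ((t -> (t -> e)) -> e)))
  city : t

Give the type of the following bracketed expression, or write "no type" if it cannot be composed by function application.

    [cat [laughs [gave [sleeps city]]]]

(t -> e)

[sleeps city]: (t -> (t -> ((t -> (t -> e)) -> e))) applied to t yields (t -> ((t -> (t -> e)) -> e)).
[gave [sleeps city]]: (t -> ((t -> (t -> e)) -> e)) applied to t yields ((t -> (t -> e)) -> e).
[laughs [gave [sleeps city]]]: ((t -> (t -> e)) -> e) applied to (t -> (t -> e)) yields e.
[cat [laughs [gave [sleeps city]]]]: (e -> (t -> e)) applied to e yields (t -> e).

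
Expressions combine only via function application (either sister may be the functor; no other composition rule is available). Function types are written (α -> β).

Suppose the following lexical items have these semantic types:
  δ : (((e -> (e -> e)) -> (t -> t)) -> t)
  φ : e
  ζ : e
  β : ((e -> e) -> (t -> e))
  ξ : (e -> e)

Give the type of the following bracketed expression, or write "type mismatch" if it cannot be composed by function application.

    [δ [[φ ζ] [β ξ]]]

type mismatch

At [φ ζ]: neither e nor e can take the other as argument; the node is ill-typed.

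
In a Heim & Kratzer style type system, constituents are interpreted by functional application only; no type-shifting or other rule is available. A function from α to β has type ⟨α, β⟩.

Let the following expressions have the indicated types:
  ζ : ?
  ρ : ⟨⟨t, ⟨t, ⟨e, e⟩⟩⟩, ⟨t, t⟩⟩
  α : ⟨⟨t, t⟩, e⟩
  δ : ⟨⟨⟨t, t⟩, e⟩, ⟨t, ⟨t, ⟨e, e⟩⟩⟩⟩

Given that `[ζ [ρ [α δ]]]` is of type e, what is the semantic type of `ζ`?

[ζ [ρ [α δ]]] is required to be e. [ρ [α δ]] : ⟨t, t⟩ cannot yield e as functor, so ζ : ⟨⟨t, t⟩, e⟩.

⟨⟨t, t⟩, e⟩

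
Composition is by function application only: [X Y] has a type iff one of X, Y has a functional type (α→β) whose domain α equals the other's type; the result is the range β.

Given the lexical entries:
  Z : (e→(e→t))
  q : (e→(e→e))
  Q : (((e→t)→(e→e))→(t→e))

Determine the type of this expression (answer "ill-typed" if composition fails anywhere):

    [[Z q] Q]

ill-typed

[Z q]: (e→(e→t)) with (e→(e→e)) — neither is a function whose domain matches the other; composition fails here.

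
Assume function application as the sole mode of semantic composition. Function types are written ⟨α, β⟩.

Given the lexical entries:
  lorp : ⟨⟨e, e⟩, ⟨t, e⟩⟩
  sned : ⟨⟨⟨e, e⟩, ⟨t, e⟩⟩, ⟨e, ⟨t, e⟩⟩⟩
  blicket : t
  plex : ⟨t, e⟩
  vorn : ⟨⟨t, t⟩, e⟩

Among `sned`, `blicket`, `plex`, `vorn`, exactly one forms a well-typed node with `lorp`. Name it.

sned

sned — combines: sned : ⟨⟨⟨e, e⟩, ⟨t, e⟩⟩, ⟨e, ⟨t, e⟩⟩⟩ takes lorp : ⟨⟨e, e⟩, ⟨t, e⟩⟩ as argument, giving ⟨e, ⟨t, e⟩⟩.
blicket : t — neither side's domain matches the other.
plex : ⟨t, e⟩ — neither side's domain matches the other.
vorn : ⟨⟨t, t⟩, e⟩ — neither side's domain matches the other.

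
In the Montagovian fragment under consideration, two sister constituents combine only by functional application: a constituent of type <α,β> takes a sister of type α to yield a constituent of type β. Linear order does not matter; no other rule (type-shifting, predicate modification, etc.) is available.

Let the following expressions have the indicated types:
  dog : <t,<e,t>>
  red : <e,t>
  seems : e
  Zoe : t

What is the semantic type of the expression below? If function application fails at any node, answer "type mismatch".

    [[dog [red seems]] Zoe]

[red seems] — red of type <e,t> combines with seems of type e: type t.
[dog [red seems]] — dog of type <t,<e,t>> combines with [red seems] of type t: type <e,t>.
[[dog [red seems]] Zoe]: <e,t> with t — neither is a function whose domain matches the other; composition fails here.

type mismatch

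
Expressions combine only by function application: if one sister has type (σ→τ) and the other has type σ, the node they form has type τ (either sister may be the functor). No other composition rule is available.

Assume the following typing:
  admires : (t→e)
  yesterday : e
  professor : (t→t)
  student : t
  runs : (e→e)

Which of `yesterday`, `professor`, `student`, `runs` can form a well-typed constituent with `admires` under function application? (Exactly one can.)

student

yesterday : e — no; admires wants t, and yesterday wants nothing (atomic).
professor : (t→t) — no; admires wants t, and professor wants t.
student — combines: admires : (t→e) takes student : t as argument, giving e.
runs : (e→e) — no; admires wants t, and runs wants e.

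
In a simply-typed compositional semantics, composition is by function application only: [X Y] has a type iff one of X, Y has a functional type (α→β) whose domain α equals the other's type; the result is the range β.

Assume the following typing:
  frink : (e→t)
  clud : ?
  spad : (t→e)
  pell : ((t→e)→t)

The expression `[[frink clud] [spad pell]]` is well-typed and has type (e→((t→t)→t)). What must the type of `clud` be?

[[frink clud] [spad pell]] must have type (e→((t→t)→t)). The sister [spad pell] has type t; that is not a function onto (e→((t→t)→t)), so [frink clud] must be the functor, of type (t→(e→((t→t)→t))).
[frink clud] must have type (t→(e→((t→t)→t))). The sister frink has type (e→t); that is not a function onto (t→(e→((t→t)→t))), so clud must be the functor, of type ((e→t)→(t→(e→((t→t)→t)))).

((e→t)→(t→(e→((t→t)→t))))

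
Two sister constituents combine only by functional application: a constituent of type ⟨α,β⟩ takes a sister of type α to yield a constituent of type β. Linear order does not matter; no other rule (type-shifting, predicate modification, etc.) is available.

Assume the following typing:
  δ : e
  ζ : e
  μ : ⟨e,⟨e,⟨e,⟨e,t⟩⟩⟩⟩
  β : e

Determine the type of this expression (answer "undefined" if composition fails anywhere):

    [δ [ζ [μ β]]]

⟨e,t⟩

At [μ β], μ : ⟨e,⟨e,⟨e,⟨e,t⟩⟩⟩⟩ takes β : e, giving ⟨e,⟨e,⟨e,t⟩⟩⟩.
At [ζ [μ β]], [μ β] : ⟨e,⟨e,⟨e,t⟩⟩⟩ takes ζ : e, giving ⟨e,⟨e,t⟩⟩.
At [δ [ζ [μ β]]], [ζ [μ β]] : ⟨e,⟨e,t⟩⟩ takes δ : e, giving ⟨e,t⟩.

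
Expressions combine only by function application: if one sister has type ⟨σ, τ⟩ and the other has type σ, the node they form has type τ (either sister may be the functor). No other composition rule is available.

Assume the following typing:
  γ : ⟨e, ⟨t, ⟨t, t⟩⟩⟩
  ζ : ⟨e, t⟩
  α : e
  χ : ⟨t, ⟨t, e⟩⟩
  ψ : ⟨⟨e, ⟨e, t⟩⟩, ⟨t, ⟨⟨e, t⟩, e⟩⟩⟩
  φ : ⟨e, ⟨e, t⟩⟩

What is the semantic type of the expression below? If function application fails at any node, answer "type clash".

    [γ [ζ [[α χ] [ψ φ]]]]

[α χ]: e and ⟨t, ⟨t, e⟩⟩ cannot combine by function application — type clash.

type clash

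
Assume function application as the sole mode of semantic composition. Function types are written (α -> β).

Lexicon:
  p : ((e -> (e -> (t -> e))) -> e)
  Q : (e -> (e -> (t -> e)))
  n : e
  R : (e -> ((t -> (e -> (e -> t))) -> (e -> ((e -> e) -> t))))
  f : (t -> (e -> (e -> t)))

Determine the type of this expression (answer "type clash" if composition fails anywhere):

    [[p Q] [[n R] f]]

((e -> e) -> t)

[p Q]: functor p : ((e -> (e -> (t -> e))) -> e), argument Q : (e -> (e -> (t -> e))); result e.
[n R]: functor R : (e -> ((t -> (e -> (e -> t))) -> (e -> ((e -> e) -> t)))), argument n : e; result ((t -> (e -> (e -> t))) -> (e -> ((e -> e) -> t))).
[[n R] f]: functor [n R] : ((t -> (e -> (e -> t))) -> (e -> ((e -> e) -> t))), argument f : (t -> (e -> (e -> t))); result (e -> ((e -> e) -> t)).
[[p Q] [[n R] f]]: functor [[n R] f] : (e -> ((e -> e) -> t)), argument [p Q] : e; result ((e -> e) -> t).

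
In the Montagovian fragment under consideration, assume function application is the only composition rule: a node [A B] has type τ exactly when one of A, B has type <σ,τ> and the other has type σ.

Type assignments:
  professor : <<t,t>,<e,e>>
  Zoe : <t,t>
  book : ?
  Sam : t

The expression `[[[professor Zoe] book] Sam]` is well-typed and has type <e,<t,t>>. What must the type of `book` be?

At [[[professor Zoe] book] Sam] (required: <e,<t,t>>): Sam is t, which is not a function with range <e,<t,t>>; hence [[professor Zoe] book] is the functor — type <t,<e,<t,t>>>.
At [[professor Zoe] book] (required: <t,<e,<t,t>>>): [professor Zoe] is <e,e>, which is not a function with range <t,<e,<t,t>>>; hence book is the functor — type <<e,e>,<t,<e,<t,t>>>>.

<<e,e>,<t,<e,<t,t>>>>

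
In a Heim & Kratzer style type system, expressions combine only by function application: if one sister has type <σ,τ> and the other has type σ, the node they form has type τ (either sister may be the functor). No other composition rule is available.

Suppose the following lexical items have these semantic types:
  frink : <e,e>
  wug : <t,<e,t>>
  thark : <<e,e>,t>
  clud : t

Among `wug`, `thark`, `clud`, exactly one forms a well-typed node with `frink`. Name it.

wug : <t,<e,t>> — neither side's domain matches the other.
thark — combines: thark : <<e,e>,t> takes frink : <e,e> as argument, giving t.
clud : t — neither side's domain matches the other.

thark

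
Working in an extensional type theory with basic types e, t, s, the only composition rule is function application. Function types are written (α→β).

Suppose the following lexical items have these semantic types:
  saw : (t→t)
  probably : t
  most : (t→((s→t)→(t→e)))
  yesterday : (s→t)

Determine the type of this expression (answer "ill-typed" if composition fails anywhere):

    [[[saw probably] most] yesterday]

(t→e)

[saw probably]: saw is (t→t), probably is t; result t.
[[saw probably] most]: most is (t→((s→t)→(t→e))), [saw probably] is t; result ((s→t)→(t→e)).
[[[saw probably] most] yesterday]: [[saw probably] most] is ((s→t)→(t→e)), yesterday is (s→t); result (t→e).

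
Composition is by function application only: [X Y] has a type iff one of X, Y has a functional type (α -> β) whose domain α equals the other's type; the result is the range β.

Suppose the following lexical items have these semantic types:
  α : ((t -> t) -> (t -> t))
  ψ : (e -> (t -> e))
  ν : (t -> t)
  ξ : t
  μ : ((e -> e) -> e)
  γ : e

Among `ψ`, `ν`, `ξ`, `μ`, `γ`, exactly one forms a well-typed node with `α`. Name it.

ψ : (e -> (t -> e)) — neither side's domain matches the other.
ν — combines: α : ((t -> t) -> (t -> t)) takes ν : (t -> t) as argument, giving (t -> t).
ξ : t — neither side's domain matches the other.
μ : ((e -> e) -> e) — neither side's domain matches the other.
γ : e — neither side's domain matches the other.

ν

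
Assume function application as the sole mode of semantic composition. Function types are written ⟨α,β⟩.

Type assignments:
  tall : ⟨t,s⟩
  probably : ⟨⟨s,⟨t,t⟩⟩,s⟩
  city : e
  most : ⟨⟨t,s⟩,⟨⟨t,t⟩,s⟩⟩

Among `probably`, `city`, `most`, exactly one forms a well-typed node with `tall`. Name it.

most

probably : ⟨⟨s,⟨t,t⟩⟩,s⟩ — does not combine with tall.
city : e — does not combine with tall.
most — combines: most : ⟨⟨t,s⟩,⟨⟨t,t⟩,s⟩⟩ takes tall : ⟨t,s⟩ as argument, giving ⟨⟨t,t⟩,s⟩.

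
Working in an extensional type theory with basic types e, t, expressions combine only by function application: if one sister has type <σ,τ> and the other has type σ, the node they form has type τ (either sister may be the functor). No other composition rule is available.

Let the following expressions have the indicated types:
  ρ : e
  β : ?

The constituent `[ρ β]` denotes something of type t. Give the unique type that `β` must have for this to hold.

<e,t>

At [ρ β] (required: t): ρ is e, which is not a function with range t; hence β is the functor — type <e,t>.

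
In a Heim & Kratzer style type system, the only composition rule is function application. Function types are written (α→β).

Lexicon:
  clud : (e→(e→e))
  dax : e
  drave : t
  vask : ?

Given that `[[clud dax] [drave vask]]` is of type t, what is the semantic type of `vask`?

(t→((e→e)→t))

At [[clud dax] [drave vask]] (required: t): [clud dax] is (e→e), which is not a function with range t; hence [drave vask] is the functor — type ((e→e)→t).
At [drave vask] (required: ((e→e)→t)): drave is t, which is not a function with range ((e→e)→t); hence vask is the functor — type (t→((e→e)→t)).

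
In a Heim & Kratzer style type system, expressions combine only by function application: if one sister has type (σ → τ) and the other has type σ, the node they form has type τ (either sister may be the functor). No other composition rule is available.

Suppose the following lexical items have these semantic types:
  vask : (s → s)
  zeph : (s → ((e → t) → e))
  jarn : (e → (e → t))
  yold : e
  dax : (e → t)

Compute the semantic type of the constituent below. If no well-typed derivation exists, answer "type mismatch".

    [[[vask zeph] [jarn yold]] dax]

At [vask zeph]: neither (s → s) nor (s → ((e → t) → e)) can take the other as argument; the node is ill-typed.

type mismatch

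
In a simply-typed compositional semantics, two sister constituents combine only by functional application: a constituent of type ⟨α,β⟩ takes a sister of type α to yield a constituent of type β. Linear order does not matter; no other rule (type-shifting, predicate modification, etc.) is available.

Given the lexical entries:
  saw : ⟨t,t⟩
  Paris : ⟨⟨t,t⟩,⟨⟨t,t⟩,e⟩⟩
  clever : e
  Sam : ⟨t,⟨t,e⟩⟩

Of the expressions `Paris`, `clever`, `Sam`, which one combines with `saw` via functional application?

Paris — combines: Paris : ⟨⟨t,t⟩,⟨⟨t,t⟩,e⟩⟩ takes saw : ⟨t,t⟩ as argument, giving ⟨⟨t,t⟩,e⟩.
clever : e — neither side's domain matches the other.
Sam : ⟨t,⟨t,e⟩⟩ — neither side's domain matches the other.

Paris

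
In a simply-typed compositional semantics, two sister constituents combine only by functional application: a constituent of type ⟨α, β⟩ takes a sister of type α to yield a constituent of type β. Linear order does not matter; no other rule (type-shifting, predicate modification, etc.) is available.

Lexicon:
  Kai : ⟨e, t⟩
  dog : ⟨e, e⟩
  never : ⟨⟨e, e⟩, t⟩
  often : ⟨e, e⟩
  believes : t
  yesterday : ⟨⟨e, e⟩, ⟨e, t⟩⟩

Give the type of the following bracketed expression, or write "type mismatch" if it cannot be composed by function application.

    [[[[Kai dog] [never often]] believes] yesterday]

type mismatch

[Kai dog]: ⟨e, t⟩ and ⟨e, e⟩ cannot combine by function application — type clash.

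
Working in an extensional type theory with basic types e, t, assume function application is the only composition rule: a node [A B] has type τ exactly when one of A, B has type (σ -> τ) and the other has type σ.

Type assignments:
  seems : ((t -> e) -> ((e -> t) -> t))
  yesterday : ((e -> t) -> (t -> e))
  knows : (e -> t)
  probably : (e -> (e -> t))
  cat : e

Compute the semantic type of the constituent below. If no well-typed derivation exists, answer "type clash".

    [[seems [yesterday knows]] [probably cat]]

[yesterday knows] — yesterday of type ((e -> t) -> (t -> e)) combines with knows of type (e -> t): type (t -> e).
[seems [yesterday knows]] — seems of type ((t -> e) -> ((e -> t) -> t)) combines with [yesterday knows] of type (t -> e): type ((e -> t) -> t).
[probably cat] — probably of type (e -> (e -> t)) combines with cat of type e: type (e -> t).
[[seems [yesterday knows]] [probably cat]] — [seems [yesterday knows]] of type ((e -> t) -> t) combines with [probably cat] of type (e -> t): type t.

t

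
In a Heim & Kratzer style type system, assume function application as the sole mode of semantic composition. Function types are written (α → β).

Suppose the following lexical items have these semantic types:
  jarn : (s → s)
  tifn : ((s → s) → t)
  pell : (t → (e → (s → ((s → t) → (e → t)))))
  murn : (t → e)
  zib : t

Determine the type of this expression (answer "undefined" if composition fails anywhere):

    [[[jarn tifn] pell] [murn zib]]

(s → ((s → t) → (e → t)))

[jarn tifn]: ((s → s) → t) applied to (s → s) yields t.
[[jarn tifn] pell]: (t → (e → (s → ((s → t) → (e → t))))) applied to t yields (e → (s → ((s → t) → (e → t)))).
[murn zib]: (t → e) applied to t yields e.
[[[jarn tifn] pell] [murn zib]]: (e → (s → ((s → t) → (e → t)))) applied to e yields (s → ((s → t) → (e → t))).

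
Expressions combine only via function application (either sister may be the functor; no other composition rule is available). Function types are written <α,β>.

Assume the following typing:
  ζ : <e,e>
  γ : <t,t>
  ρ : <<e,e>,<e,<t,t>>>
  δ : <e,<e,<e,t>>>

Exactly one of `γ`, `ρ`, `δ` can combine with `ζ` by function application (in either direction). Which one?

ρ

γ : <t,t> — no; ζ wants e, and γ wants t.
ρ — combines: ρ : <<e,e>,<e,<t,t>>> takes ζ : <e,e> as argument, giving <e,<t,t>>.
δ : <e,<e,<e,t>>> — no; ζ wants e, and δ wants e.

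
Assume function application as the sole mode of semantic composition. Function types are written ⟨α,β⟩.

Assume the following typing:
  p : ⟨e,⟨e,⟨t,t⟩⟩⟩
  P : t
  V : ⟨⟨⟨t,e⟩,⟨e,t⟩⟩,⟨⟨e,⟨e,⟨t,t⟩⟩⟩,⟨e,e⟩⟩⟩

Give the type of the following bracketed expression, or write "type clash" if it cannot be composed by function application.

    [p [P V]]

[P V]: t with ⟨⟨⟨t,e⟩,⟨e,t⟩⟩,⟨⟨e,⟨e,⟨t,t⟩⟩⟩,⟨e,e⟩⟩⟩ — neither is a function whose domain matches the other; composition fails here.

type clash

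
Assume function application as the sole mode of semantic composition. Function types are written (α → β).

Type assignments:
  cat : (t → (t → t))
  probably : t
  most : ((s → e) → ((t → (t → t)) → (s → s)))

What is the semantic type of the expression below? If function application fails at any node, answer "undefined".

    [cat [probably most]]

undefined

[probably most]: t and ((s → e) → ((t → (t → t)) → (s → s))) cannot combine by function application — type clash.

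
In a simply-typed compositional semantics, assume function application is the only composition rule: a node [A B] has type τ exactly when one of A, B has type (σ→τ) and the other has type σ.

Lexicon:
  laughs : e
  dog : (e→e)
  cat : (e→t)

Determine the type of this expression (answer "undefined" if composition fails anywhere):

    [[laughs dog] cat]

t

[laughs dog] — dog of type (e→e) combines with laughs of type e: type e.
[[laughs dog] cat] — cat of type (e→t) combines with [laughs dog] of type e: type t.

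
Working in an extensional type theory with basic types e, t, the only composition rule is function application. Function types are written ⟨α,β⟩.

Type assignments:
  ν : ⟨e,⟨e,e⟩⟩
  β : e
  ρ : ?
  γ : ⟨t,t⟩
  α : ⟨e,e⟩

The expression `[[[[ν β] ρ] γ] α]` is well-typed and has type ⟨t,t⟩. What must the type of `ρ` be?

⟨⟨e,e⟩,⟨⟨t,t⟩,⟨⟨e,e⟩,⟨t,t⟩⟩⟩⟩

[[[[ν β] ρ] γ] α] must have type ⟨t,t⟩. The sister α has type ⟨e,e⟩; that is not a function onto ⟨t,t⟩, so [[[ν β] ρ] γ] must be the functor, of type ⟨⟨e,e⟩,⟨t,t⟩⟩.
[[[ν β] ρ] γ] must have type ⟨⟨e,e⟩,⟨t,t⟩⟩. The sister γ has type ⟨t,t⟩; that is not a function onto ⟨⟨e,e⟩,⟨t,t⟩⟩, so [[ν β] ρ] must be the functor, of type ⟨⟨t,t⟩,⟨⟨e,e⟩,⟨t,t⟩⟩⟩.
[[ν β] ρ] must have type ⟨⟨t,t⟩,⟨⟨e,e⟩,⟨t,t⟩⟩⟩. The sister [ν β] has type ⟨e,e⟩; that is not a function onto ⟨⟨t,t⟩,⟨⟨e,e⟩,⟨t,t⟩⟩⟩, so ρ must be the functor, of type ⟨⟨e,e⟩,⟨⟨t,t⟩,⟨⟨e,e⟩,⟨t,t⟩⟩⟩⟩.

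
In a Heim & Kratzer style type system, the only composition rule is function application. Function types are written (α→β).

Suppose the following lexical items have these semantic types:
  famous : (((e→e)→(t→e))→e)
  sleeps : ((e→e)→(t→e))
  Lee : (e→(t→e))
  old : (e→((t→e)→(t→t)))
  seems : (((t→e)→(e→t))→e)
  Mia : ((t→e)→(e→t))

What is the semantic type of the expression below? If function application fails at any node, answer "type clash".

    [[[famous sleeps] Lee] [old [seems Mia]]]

(t→t)

[famous sleeps]: famous is (((e→e)→(t→e))→e), sleeps is ((e→e)→(t→e)); result e.
[[famous sleeps] Lee]: Lee is (e→(t→e)), [famous sleeps] is e; result (t→e).
[seems Mia]: seems is (((t→e)→(e→t))→e), Mia is ((t→e)→(e→t)); result e.
[old [seems Mia]]: old is (e→((t→e)→(t→t))), [seems Mia] is e; result ((t→e)→(t→t)).
[[[famous sleeps] Lee] [old [seems Mia]]]: [old [seems Mia]] is ((t→e)→(t→t)), [[famous sleeps] Lee] is (t→e); result (t→t).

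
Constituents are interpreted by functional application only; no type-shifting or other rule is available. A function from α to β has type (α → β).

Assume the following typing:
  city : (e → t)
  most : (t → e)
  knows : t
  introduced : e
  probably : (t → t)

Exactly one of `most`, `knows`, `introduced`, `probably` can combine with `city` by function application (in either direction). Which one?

introduced

most : (t → e) — city needs e; most needs t; neither fits.
knows : t — city needs e; knows needs nothing (atomic); neither fits.
introduced — combines: city : (e → t) takes introduced : e as argument, giving t.
probably : (t → t) — city needs e; probably needs t; neither fits.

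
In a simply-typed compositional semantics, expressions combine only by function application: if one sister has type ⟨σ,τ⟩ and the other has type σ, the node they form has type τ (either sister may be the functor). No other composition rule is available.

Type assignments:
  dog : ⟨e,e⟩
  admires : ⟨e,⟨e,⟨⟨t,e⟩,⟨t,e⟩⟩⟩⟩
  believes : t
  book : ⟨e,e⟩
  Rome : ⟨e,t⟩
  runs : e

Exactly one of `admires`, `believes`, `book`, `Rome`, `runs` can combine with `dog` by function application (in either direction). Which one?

runs

admires : ⟨e,⟨e,⟨⟨t,e⟩,⟨t,e⟩⟩⟩⟩ — neither side's domain matches the other.
believes : t — neither side's domain matches the other.
book : ⟨e,e⟩ — neither side's domain matches the other.
Rome : ⟨e,t⟩ — neither side's domain matches the other.
runs — combines: dog : ⟨e,e⟩ takes runs : e as argument, giving e.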